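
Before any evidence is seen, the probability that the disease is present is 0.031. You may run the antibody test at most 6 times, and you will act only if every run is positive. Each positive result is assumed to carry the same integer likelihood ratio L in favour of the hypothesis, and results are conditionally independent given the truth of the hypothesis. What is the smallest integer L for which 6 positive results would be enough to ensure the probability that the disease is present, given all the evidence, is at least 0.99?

Prior odds = 0.031/0.969 = 31/969.
Target odds = 0.99/0.01 = 99.
Need L⁶ ≥ 99 ÷ (31/969) = 95931/31.
3⁶ = 729 < 95931/31 ≤ 4096 = 4⁶, so L = 4.

4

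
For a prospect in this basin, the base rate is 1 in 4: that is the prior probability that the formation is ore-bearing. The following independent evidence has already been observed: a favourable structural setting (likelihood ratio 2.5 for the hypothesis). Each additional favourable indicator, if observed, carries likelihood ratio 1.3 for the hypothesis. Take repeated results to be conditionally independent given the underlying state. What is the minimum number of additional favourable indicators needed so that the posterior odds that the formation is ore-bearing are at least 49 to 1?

16

Prior odds = 0.25/0.75 = 1/3.
Bayes factor of the evidence already in hand = 2.5.
Odds after that evidence = (1/3) × 2.5 = 5/6.
Target odds = 49.
Need 1.3ⁿ ≥ 49 ÷ (5/6) = 58.8.
1.3¹⁵ ≈51.1859 falls short of 58.8 but 1.3¹⁶ ≈66.5417 reaches it, so n = 16.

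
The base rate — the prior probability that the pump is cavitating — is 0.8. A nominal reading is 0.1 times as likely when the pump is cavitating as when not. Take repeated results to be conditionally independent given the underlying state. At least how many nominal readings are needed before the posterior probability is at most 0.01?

3

Prior odds: 0.8 ÷ 0.2 = 4.
Likelihood ratio per nominal reading = 0.1.
Target odds: 0.01 ÷ 0.99 = 1/99.
Need 4 × 0.1ⁿ ≤ 1/99, i.e. 0.1ⁿ ≤ 1/396.
0.1² = 0.01 is still above 1/396 but 0.1³ = 0.001 is at or below it, so n = 3.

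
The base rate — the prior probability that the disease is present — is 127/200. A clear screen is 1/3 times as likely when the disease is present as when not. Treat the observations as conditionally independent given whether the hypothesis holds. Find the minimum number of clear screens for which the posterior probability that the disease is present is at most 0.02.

5

Prior odds: 0.635 ÷ 0.365 = 127/73.
Likelihood ratio per clear screen = 1/3.
Target posterior odds = 0.02/0.98 = 1/49.
Require (1/3)ⁿ ≤ 1/49 ÷ (127/73) = 73/6223.
(1/3)⁴ = 1/81 is still above 73/6223 but (1/3)⁵ = 1/243 is at or below it, so n = 5.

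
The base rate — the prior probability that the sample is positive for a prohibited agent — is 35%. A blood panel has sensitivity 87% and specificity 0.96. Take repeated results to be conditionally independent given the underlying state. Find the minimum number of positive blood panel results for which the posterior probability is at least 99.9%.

3

Prior odds = 0.35/0.65 = 7/13.
False-positive rate = 1 − 0.96 = 0.04; likelihood ratio of a positive = 0.87/0.04 = 21.75.
Target posterior odds = 0.999/0.001 = 999.
Require 21.75ⁿ ≥ 999 ÷ (7/13) = 12987/7.
21.75² = 473.0625 falls short of 12987/7 but 21.75³ = 658503/64 reaches it, so n = 3.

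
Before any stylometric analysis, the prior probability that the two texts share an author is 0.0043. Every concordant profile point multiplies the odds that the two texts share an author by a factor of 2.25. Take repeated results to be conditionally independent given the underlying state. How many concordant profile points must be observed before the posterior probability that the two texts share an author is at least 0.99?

Prior odds: 0.0043 ÷ 0.9957 = 43/9957.
Likelihood ratio per concordant profile point = 2.25.
Target posterior odds = 0.99/0.01 = 99.
Require 2.25ⁿ ≥ 99 ÷ (43/9957) = 985743/43.
2.25¹² ≈16834.1 falls short of 985743/43 but 2.25¹³ ≈37876.8 reaches it, so n = 13.

13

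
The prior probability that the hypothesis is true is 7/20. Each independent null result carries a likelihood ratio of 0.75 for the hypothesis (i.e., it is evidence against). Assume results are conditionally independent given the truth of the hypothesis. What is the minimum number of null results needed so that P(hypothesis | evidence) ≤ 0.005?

Prior odds = 0.35/0.65 = 7/13.
Likelihood ratio per null result = 0.75.
Target posterior odds = 0.005/0.995 = 1/199.
Need (7/13) × 0.75ⁿ ≤ 1/199, i.e. 0.75ⁿ ≤ 13/1393.
0.75¹⁶ ≈0.0100226 is still above 13/1393 but 0.75¹⁷ ≈0.00751695 is at or below it, so n = 17.

17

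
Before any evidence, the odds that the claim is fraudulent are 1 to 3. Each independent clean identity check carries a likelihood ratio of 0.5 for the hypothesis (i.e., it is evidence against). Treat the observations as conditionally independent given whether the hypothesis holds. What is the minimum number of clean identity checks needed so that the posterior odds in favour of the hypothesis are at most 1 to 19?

Prior odds = 1/3.
Likelihood ratio per clean identity check = 0.5.
Target odds = 1/19.
Require 0.5ⁿ ≤ 1/19 ÷ (1/3) = 3/19.
0.5² = 0.25 is still above 3/19 but 0.5³ = 0.125 is at or below it, so n = 3.

3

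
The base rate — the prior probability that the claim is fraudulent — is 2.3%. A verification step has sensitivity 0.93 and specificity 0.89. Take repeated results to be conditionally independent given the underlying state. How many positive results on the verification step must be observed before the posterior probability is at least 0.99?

4

Prior odds: 0.023 ÷ 0.977 = 23/977.
False-positive rate = 1 − 0.89 = 0.11; likelihood ratio of a positive = 0.93/0.11 = 93/11.
Target posterior odds = 0.99/0.01 = 99.
Need (23/977) × (93/11)ⁿ ≥ 99, i.e. (93/11)ⁿ ≥ 96723/23.
(93/11)³ = 804357/1331 falls short of 96723/23 but (93/11)⁴ = 74805201/14641 reaches it, so n = 4.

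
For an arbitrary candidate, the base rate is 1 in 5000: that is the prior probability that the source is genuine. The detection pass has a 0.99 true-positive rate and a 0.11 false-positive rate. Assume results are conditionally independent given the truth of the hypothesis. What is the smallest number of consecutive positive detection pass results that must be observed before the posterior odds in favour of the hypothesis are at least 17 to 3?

5

Prior odds: 0.0002 ÷ 0.9998 = 1/4999.
Likelihood ratio of a positive result = 0.99/0.11 = 9.
Target odds = 17/3.
Require 9ⁿ ≥ 17/3 ÷ (1/4999) = 84983/3.
9⁴ = 6561 falls short of 84983/3 but 9⁵ = 59049 reaches it, so n = 5.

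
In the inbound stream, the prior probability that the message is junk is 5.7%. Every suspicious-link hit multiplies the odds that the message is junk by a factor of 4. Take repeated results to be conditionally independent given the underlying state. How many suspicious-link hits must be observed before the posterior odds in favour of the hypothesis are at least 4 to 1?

Prior odds: 0.057 ÷ 0.943 = 57/943.
Likelihood ratio per suspicious-link hit = 4.
Target odds = 4.
Require 4ⁿ ≥ 4 ÷ (57/943) = 3772/57.
4³ = 64 falls short of 3772/57 but 4⁴ = 256 reaches it, so n = 4.

4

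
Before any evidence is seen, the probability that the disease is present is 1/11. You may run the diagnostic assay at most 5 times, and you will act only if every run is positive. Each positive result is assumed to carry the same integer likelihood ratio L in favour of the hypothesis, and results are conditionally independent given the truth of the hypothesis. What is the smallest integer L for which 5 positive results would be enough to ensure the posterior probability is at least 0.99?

Prior odds = (1/11)/(10/11) = 0.1.
Target odds = 0.99/0.01 = 99.
Need L⁵ ≥ 99 ÷ 0.1 = 990.
3⁵ = 243 < 990 ≤ 1024 = 4⁵, so L = 4.

4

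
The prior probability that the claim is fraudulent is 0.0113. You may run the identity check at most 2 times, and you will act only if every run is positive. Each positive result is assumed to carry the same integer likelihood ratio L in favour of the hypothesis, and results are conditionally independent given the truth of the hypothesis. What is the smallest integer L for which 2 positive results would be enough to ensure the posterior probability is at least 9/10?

29

Prior odds = 0.0113/0.9887 = 113/9887.
Target odds = 0.9/0.1 = 9.
Need L² ≥ 9 ÷ (113/9887) = 88983/113.
28² = 784 < 88983/113 ≤ 841 = 29², so L = 29.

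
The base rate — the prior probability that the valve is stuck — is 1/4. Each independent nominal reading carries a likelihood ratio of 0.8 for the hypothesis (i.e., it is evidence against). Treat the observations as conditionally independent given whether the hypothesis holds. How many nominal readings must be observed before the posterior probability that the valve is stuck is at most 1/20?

Prior odds: 0.25 ÷ 0.75 = 1/3.
Likelihood ratio per nominal reading = 0.8.
Target odds: 0.05 ÷ 0.95 = 1/19.
Need (1/3) × 0.8ⁿ ≤ 1/19, i.e. 0.8ⁿ ≤ 3/19.
0.8⁸ = 65536/390625 is still above 3/19 but 0.8⁹ = 262144/1953125 is at or below it, so n = 9.

9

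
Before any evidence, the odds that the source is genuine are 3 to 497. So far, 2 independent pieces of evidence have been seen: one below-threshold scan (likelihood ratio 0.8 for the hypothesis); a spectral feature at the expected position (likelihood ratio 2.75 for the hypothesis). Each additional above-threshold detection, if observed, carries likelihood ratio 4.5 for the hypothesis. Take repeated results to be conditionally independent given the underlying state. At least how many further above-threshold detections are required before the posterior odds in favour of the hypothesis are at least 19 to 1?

5

Prior odds = 3/497.
Combined Bayes factor of the evidence already in hand = 0.8 × 2.75 = 2.2.
Odds after that evidence = (3/497) × 2.2 = 33/2485.
Target odds = 19.
Need 4.5ⁿ ≥ 19 ÷ (33/2485) = 47215/33.
4.5⁴ = 410.0625 falls short of 47215/33 but 4.5⁵ = 1845.28125 reaches it, so n = 5.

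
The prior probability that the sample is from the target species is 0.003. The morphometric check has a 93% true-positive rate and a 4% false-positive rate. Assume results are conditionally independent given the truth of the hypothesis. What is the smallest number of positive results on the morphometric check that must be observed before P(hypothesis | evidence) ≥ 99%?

4

Prior odds: 0.003 ÷ 0.997 = 3/997.
Likelihood ratio of a positive result = 0.93/0.04 = 23.25.
Target odds: 0.99 ÷ 0.01 = 99.
Need (3/997) × 23.25ⁿ ≥ 99, i.e. 23.25ⁿ ≥ 32901.
23.25³ = 804357/64 falls short of 32901 but 23.25⁴ = 74805201/256 reaches it, so n = 4.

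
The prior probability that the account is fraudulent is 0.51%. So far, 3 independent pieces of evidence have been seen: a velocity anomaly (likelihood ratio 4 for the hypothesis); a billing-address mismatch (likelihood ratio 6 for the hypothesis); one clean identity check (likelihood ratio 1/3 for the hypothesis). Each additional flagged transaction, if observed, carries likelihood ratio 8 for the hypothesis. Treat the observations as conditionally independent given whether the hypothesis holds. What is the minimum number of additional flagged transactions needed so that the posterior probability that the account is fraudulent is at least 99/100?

4

Prior odds = 0.0051/0.9949 = 51/9949.
Combined Bayes factor of the evidence already in hand = 4 × 6 × (1/3) = 8.
Odds after that evidence = (51/9949) × 8 = 408/9949.
Target odds = 0.99/0.01 = 99.
Need 8ⁿ ≥ 99 ÷ (408/9949) = 328317/136.
8³ = 512 falls short of 328317/136 but 8⁴ = 4096 reaches it, so n = 4.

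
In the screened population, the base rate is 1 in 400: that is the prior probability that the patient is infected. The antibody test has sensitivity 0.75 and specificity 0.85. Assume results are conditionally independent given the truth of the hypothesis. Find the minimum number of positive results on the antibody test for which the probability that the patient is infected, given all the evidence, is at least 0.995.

Prior odds: 0.0025 ÷ 0.9975 = 1/399.
False-positive rate = 1 − 0.85 = 0.15; likelihood ratio of a positive = 0.75/0.15 = 5.
Target posterior odds = 0.995/0.005 = 199.
Require 5ⁿ ≥ 199 ÷ (1/399) = 79401.
5⁷ = 78125 falls short of 79401 but 5⁸ = 390625 reaches it, so n = 8.

8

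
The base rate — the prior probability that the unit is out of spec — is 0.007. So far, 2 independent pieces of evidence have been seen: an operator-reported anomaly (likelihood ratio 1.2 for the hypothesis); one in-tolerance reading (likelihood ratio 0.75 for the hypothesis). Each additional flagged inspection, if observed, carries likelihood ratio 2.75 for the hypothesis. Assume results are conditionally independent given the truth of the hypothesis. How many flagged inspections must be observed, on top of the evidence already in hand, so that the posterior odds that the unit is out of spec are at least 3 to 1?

7

Prior odds = 0.007/0.993 = 7/993.
Combined Bayes factor of the evidence already in hand = 1.2 × 0.75 = 0.9.
Odds after that evidence = (7/993) × 0.9 = 21/3310.
Target odds = 3.
Need 2.75ⁿ ≥ 3 ÷ (21/3310) = 3310/7.
2.75⁶ = 1771561/4096 falls short of 3310/7 but 2.75⁷ = 19487171/16384 reaches it, so n = 7.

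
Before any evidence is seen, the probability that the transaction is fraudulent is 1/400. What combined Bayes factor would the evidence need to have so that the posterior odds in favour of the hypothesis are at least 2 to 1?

798

Prior odds = 0.0025/0.9975 = 1/399.
Target odds = 2.
Required Bayes factor = 2 ÷ (1/399) = 798.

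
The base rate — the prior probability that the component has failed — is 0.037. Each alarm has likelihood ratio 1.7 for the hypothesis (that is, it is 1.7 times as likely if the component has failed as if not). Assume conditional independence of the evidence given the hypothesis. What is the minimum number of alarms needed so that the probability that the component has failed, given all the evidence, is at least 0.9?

Prior odds: 0.037 ÷ 0.963 = 37/963.
Likelihood ratio per alarm = 1.7.
Target odds: 0.9 ÷ 0.1 = 9.
Require 1.7ⁿ ≥ 9 ÷ (37/963) = 8667/37.
1.7¹⁰ ≈201.599 falls short of 8667/37 but 1.7¹¹ ≈342.719 reaches it, so n = 11.

11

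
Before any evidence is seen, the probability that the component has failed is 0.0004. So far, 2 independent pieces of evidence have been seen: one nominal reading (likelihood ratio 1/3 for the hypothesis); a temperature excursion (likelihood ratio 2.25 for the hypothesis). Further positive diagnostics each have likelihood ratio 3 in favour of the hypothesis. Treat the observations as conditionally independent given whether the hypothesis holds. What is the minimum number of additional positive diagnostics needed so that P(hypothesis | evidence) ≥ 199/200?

13

Prior odds = 0.0004/0.9996 = 1/2499.
Combined Bayes factor of the evidence already in hand = (1/3) × 2.25 = 0.75.
Odds after that evidence = (1/2499) × 0.75 = 1/3332.
Target odds = 0.995/0.005 = 199.
Need 3ⁿ ≥ 199 ÷ (1/3332) = 663068.
3¹² = 531441 falls short of 663068 but 3¹³ = 1594323 reaches it, so n = 13.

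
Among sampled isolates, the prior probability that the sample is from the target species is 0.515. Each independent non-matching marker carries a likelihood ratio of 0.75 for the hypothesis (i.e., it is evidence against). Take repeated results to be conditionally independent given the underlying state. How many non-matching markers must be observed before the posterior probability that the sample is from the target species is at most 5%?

11

Prior odds: 0.515 ÷ 0.485 = 103/97.
Likelihood ratio per non-matching marker = 0.75.
Target posterior odds = 0.05/0.95 = 1/19.
Require 0.75ⁿ ≤ 1/19 ÷ (103/97) = 97/1957.
0.75¹⁰ = 59049/1048576 is still above 97/1957 but 0.75¹¹ = 177147/4194304 is at or below it, so n = 11.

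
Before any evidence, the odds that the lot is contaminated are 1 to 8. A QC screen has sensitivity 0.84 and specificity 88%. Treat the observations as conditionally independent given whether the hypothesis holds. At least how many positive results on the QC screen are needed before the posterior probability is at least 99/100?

Prior odds = 0.125.
False-positive rate = 1 − 0.88 = 0.12; likelihood ratio of a positive = 0.84/0.12 = 7.
Target odds: 0.99 ÷ 0.01 = 99.
Need 0.125 × 7ⁿ ≥ 99, i.e. 7ⁿ ≥ 792.
7³ = 343 falls short of 792 but 7⁴ = 2401 reaches it, so n = 4.

4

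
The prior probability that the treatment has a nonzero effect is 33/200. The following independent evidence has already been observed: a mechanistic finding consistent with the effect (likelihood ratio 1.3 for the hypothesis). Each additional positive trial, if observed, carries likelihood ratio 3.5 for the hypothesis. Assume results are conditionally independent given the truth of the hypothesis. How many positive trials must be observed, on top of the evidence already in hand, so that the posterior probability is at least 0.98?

Prior odds = 0.165/0.835 = 33/167.
Bayes factor of the evidence already in hand = 1.3.
Odds after that evidence = (33/167) × 1.3 = 429/1670.
Target odds = 0.98/0.02 = 49.
Need 3.5ⁿ ≥ 49 ÷ (429/1670) = 81830/429.
3.5⁴ = 150.0625 falls short of 81830/429 but 3.5⁵ = 525.21875 reaches it, so n = 5.

5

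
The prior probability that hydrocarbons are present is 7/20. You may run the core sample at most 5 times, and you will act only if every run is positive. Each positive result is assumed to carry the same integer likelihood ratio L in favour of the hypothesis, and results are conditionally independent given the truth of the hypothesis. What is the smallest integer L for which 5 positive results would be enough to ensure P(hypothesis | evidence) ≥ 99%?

Prior odds = 0.35/0.65 = 7/13.
Target odds = 0.99/0.01 = 99.
Need L⁵ ≥ 99 ÷ (7/13) = 1287/7.
2⁵ = 32 < 1287/7 ≤ 243 = 3⁵, so L = 3.

3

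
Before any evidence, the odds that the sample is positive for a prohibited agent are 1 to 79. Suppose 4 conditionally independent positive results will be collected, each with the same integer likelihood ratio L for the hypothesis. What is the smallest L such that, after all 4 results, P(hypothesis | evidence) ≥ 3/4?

4

Prior odds = 1/79.
Target odds = 0.75/0.25 = 3.
Need L⁴ ≥ 3 ÷ (1/79) = 237.
3⁴ = 81 < 237 ≤ 256 = 4⁴, so L = 4.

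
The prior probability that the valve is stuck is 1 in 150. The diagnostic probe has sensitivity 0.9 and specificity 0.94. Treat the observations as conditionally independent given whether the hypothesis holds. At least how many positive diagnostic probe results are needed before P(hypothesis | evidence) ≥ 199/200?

Prior odds: (1/150) ÷ (149/150) = 1/149.
False-positive rate = 1 − 0.94 = 0.06; likelihood ratio of a positive = 0.9/0.06 = 15.
Target odds: 0.995 ÷ 0.005 = 199.
Require 15ⁿ ≥ 199 ÷ (1/149) = 29651.
15³ = 3375 falls short of 29651 but 15⁴ = 50625 reaches it, so n = 4.

4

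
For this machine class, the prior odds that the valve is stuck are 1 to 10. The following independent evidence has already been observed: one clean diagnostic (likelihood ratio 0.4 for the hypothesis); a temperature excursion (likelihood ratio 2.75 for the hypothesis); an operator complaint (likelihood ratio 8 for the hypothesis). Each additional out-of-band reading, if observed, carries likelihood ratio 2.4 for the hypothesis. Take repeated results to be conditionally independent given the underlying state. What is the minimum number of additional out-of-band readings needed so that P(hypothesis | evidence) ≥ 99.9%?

Prior odds = 0.1.
Combined Bayes factor of the evidence already in hand = 0.4 × 2.75 × 8 = 8.8.
Odds after that evidence = 0.1 × 8.8 = 0.88.
Target odds = 0.999/0.001 = 999.
Need 2.4ⁿ ≥ 999 ÷ 0.88 = 24975/22.
2.4⁸ = 429981696/390625 falls short of 24975/22 but 2.4⁹ ≈2641.81 reaches it, so n = 9.

9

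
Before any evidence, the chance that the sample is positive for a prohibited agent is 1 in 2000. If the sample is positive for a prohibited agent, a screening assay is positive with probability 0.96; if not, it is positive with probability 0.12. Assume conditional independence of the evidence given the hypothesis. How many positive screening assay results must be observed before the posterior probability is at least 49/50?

6

Prior odds = 0.0005/0.9995 = 1/1999.
Likelihood ratio of a positive = 0.96/0.12 = 8.
Target odds: 0.98 ÷ 0.02 = 49.
Require 8ⁿ ≥ 49 ÷ (1/1999) = 97951.
8⁵ = 32768 falls short of 97951 but 8⁶ = 262144 reaches it, so n = 6.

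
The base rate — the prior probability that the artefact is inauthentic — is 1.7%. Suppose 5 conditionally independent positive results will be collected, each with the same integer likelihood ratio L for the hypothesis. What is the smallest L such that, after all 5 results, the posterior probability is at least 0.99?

6

Prior odds = 0.017/0.983 = 17/983.
Target odds = 0.99/0.01 = 99.
Need L⁵ ≥ 99 ÷ (17/983) = 97317/17.
5⁵ = 3125 < 97317/17 ≤ 7776 = 6⁵, so L = 6.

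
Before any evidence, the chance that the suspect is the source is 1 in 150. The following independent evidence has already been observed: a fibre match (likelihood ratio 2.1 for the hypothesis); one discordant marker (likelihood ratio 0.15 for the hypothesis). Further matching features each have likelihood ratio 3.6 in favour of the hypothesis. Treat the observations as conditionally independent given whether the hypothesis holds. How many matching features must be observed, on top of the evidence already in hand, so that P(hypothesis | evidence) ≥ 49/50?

Prior odds = (1/150)/(149/150) = 1/149.
Combined Bayes factor of the evidence already in hand = 2.1 × 0.15 = 0.315.
Odds after that evidence = (1/149) × 0.315 = 63/29800.
Target odds = 0.98/0.02 = 49.
Need 3.6ⁿ ≥ 49 ÷ (63/29800) = 208600/9.
3.6⁷ = 612220032/78125 falls short of 208600/9 but 3.6⁸ ≈28211.1 reaches it, so n = 8.

8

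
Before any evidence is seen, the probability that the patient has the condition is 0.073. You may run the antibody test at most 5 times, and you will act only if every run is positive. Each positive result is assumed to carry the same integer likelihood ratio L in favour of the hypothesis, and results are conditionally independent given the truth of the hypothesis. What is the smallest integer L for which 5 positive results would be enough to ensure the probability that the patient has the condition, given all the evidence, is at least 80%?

3

Prior odds = 0.073/0.927 = 73/927.
Target odds = 0.8/0.2 = 4.
Need L⁵ ≥ 4 ÷ (73/927) = 3708/73.
2⁵ = 32 < 3708/73 ≤ 243 = 3⁵, so L = 3.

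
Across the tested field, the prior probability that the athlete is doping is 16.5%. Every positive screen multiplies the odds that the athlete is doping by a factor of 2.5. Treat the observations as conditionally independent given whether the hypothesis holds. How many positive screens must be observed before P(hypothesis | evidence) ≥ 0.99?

7

Prior odds: 0.165 ÷ 0.835 = 33/167.
Likelihood ratio per positive screen = 2.5.
Target odds: 0.99 ÷ 0.01 = 99.
Need (33/167) × 2.5ⁿ ≥ 99, i.e. 2.5ⁿ ≥ 501.
2.5⁶ = 244.140625 falls short of 501 but 2.5⁷ = 610.3515625 reaches it, so n = 7.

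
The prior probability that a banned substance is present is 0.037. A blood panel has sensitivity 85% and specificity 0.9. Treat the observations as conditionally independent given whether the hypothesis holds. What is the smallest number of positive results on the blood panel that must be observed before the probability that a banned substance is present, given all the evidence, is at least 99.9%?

5

Prior odds: 0.037 ÷ 0.963 = 37/963.
False-positive rate = 1 − 0.9 = 0.1; likelihood ratio of a positive = 0.85/0.1 = 8.5.
Target posterior odds = 0.999/0.001 = 999.
Require 8.5ⁿ ≥ 999 ÷ (37/963) = 26001.
8.5⁴ = 5220.0625 falls short of 26001 but 8.5⁵ = 44370.53125 reaches it, so n = 5.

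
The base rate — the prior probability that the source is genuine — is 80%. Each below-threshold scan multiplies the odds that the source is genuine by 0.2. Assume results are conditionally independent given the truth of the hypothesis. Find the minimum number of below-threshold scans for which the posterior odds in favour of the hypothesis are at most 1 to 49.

4

Prior odds: 0.8 ÷ 0.2 = 4.
Likelihood ratio per below-threshold scan = 0.2.
Target odds = 1/49.
Require 0.2ⁿ ≤ 1/49 ÷ 4 = 1/196.
0.2³ = 0.008 is still above 1/196 but 0.2⁴ = 0.0016 is at or below it, so n = 4.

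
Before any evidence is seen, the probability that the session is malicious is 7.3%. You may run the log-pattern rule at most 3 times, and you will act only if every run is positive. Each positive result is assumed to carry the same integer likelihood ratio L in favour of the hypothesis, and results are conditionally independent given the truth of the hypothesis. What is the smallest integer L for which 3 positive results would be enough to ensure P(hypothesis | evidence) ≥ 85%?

Prior odds = 0.073/0.927 = 73/927.
Target odds = 0.85/0.15 = 17/3.
Need L³ ≥ 17/3 ÷ (73/927) = 5253/73.
4³ = 64 < 5253/73 ≤ 125 = 5³, so L = 5.

5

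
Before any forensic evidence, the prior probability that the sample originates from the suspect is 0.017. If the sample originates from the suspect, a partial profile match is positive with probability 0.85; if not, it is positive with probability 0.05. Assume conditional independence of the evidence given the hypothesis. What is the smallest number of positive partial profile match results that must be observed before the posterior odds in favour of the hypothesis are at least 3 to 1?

Prior odds = 0.017/0.983 = 17/983.
Likelihood ratio of a positive = 0.85/0.05 = 17.
Target odds = 3.
Require 17ⁿ ≥ 3 ÷ (17/983) = 2949/17.
17¹ = 17 falls short of 2949/17 but 17² = 289 reaches it, so n = 2.

2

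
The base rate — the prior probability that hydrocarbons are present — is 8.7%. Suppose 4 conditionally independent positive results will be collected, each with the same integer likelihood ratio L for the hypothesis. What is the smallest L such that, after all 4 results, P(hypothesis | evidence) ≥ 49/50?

Prior odds = 0.087/0.913 = 87/913.
Target odds = 0.98/0.02 = 49.
Need L⁴ ≥ 49 ÷ (87/913) = 44737/87.
4⁴ = 256 < 44737/87 ≤ 625 = 5⁴, so L = 5.

5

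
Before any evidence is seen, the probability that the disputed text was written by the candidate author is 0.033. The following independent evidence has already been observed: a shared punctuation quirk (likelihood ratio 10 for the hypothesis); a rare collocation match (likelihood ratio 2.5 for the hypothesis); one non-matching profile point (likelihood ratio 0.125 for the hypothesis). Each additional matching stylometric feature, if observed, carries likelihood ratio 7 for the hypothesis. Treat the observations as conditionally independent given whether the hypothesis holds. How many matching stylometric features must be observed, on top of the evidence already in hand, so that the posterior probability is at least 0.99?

4

Prior odds = 0.033/0.967 = 33/967.
Combined Bayes factor of the evidence already in hand = 10 × 2.5 × 0.125 = 3.125.
Odds after that evidence = (33/967) × 3.125 = 825/7736.
Target odds = 0.99/0.01 = 99.
Need 7ⁿ ≥ 99 ÷ (825/7736) = 928.32.
7³ = 343 falls short of 928.32 but 7⁴ = 2401 reaches it, so n = 4.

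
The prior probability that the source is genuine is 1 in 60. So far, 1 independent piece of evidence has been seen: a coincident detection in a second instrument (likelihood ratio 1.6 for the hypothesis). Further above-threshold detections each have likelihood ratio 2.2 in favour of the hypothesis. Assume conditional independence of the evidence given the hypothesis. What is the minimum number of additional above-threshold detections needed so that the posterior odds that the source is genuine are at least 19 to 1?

9

Prior odds = (1/60)/(59/60) = 1/59.
Bayes factor of the evidence already in hand = 1.6.
Odds after that evidence = (1/59) × 1.6 = 8/295.
Target odds = 19.
Need 2.2ⁿ ≥ 19 ÷ (8/295) = 700.625.
2.2⁸ = 214358881/390625 falls short of 700.625 but 2.2⁹ ≈1207.27 reaches it, so n = 9.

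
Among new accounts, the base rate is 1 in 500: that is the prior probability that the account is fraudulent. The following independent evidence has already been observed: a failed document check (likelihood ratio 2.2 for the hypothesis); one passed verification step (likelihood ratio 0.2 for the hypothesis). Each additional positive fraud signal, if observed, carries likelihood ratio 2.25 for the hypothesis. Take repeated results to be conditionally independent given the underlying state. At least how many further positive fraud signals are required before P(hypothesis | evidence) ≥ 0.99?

15

Prior odds = 0.002/0.998 = 1/499.
Combined Bayes factor of the evidence already in hand = 2.2 × 0.2 = 0.44.
Odds after that evidence = (1/499) × 0.44 = 11/12475.
Target odds = 0.99/0.01 = 99.
Need 2.25ⁿ ≥ 99 ÷ (11/12475) = 112275.
2.25¹⁴ ≈85222.7 falls short of 112275 but 2.25¹⁵ ≈191751 reaches it, so n = 15.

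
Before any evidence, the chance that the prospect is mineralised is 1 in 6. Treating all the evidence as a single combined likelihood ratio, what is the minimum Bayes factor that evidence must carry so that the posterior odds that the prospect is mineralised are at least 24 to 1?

Prior odds = (1/6)/(5/6) = 0.2.
Target odds = 24.
Required Bayes factor = 24 ÷ 0.2 = 120.

120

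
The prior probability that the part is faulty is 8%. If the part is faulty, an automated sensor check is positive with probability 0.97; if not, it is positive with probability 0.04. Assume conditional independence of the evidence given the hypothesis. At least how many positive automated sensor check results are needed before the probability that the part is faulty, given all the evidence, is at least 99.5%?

3

Prior odds: 0.08 ÷ 0.92 = 2/23.
Likelihood ratio of a positive = 0.97/0.04 = 24.25.
Target posterior odds = 0.995/0.005 = 199.
Require 24.25ⁿ ≥ 199 ÷ (2/23) = 2288.5.
24.25² = 588.0625 falls short of 2288.5 but 24.25³ = 912673/64 reaches it, so n = 3.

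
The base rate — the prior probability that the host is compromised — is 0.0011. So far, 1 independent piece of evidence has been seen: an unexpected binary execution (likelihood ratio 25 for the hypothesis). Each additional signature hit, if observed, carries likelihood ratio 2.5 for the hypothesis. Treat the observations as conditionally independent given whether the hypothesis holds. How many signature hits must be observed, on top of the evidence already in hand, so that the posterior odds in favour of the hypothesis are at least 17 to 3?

Prior odds = 0.0011/0.9989 = 11/9989.
Bayes factor of the evidence already in hand = 25.
Odds after that evidence = (11/9989) × 25 = 275/9989.
Target odds = 17/3.
Need 2.5ⁿ ≥ 17/3 ÷ (275/9989) = 169813/825.
2.5⁵ = 97.65625 falls short of 169813/825 but 2.5⁶ = 244.140625 reaches it, so n = 6.

6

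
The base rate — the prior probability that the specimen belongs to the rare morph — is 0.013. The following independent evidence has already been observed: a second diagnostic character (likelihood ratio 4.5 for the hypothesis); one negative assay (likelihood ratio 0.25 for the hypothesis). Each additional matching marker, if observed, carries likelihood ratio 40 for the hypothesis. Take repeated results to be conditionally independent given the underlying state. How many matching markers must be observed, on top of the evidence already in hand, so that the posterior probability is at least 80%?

2

Prior odds = 0.013/0.987 = 13/987.
Combined Bayes factor of the evidence already in hand = 4.5 × 0.25 = 1.125.
Odds after that evidence = (13/987) × 1.125 = 39/2632.
Target odds = 0.8/0.2 = 4.
Need 40ⁿ ≥ 4 ÷ (39/2632) = 10528/39.
40¹ = 40 falls short of 10528/39 but 40² = 1600 reaches it, so n = 2.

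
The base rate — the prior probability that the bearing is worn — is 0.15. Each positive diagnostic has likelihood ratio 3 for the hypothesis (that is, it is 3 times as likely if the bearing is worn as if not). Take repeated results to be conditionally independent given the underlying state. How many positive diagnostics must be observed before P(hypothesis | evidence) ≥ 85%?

Prior odds: 0.15 ÷ 0.85 = 3/17.
Likelihood ratio per positive diagnostic = 3.
Target odds: 0.85 ÷ 0.15 = 17/3.
Need (3/17) × 3ⁿ ≥ 17/3, i.e. 3ⁿ ≥ 289/9.
3³ = 27 falls short of 289/9 but 3⁴ = 81 reaches it, so n = 4.

4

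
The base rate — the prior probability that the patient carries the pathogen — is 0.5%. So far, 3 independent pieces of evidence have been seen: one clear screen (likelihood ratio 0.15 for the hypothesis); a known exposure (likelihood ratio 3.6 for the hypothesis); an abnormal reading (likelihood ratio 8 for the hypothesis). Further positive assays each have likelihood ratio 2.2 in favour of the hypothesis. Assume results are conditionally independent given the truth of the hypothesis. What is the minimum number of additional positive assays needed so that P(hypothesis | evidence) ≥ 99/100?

Prior odds = 0.005/0.995 = 1/199.
Combined Bayes factor of the evidence already in hand = 0.15 × 3.6 × 8 = 4.32.
Odds after that evidence = (1/199) × 4.32 = 108/4975.
Target odds = 0.99/0.01 = 99.
Need 2.2ⁿ ≥ 99 ÷ (108/4975) = 54725/12.
2.2¹⁰ ≈2655.99 falls short of 54725/12 but 2.2¹¹ ≈5843.18 reaches it, so n = 11.

11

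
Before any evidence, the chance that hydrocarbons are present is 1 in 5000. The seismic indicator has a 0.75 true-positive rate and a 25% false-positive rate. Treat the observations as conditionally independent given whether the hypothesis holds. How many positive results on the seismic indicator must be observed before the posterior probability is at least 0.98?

Prior odds: 0.0002 ÷ 0.9998 = 1/4999.
Likelihood ratio of a positive result = 0.75/0.25 = 3.
Target posterior odds = 0.98/0.02 = 49.
Require 3ⁿ ≥ 49 ÷ (1/4999) = 244951.
3¹¹ = 177147 falls short of 244951 but 3¹² = 531441 reaches it, so n = 12.

12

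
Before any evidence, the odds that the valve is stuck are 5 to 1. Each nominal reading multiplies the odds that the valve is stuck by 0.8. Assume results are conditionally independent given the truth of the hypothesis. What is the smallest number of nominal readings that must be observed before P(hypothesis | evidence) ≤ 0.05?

21

Prior odds = 5.
Likelihood ratio per nominal reading = 0.8.
Target posterior odds = 0.05/0.95 = 1/19.
Require 0.8ⁿ ≤ 1/19 ÷ 5 = 1/95.
0.8²⁰ ≈0.0115292 is still above 1/95 but 0.8²¹ ≈0.00922337 is at or below it, so n = 21.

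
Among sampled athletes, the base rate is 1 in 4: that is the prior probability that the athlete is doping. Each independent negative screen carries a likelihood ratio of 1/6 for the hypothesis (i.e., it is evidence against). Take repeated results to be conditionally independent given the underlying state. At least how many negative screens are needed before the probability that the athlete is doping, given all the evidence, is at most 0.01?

Prior odds = 0.25/0.75 = 1/3.
Likelihood ratio per negative screen = 1/6.
Target odds: 0.01 ÷ 0.99 = 1/99.
Require (1/6)ⁿ ≤ 1/99 ÷ (1/3) = 1/33.
(1/6)¹ = 1/6 is still above 1/33 but (1/6)² = 1/36 is at or below it, so n = 2.

2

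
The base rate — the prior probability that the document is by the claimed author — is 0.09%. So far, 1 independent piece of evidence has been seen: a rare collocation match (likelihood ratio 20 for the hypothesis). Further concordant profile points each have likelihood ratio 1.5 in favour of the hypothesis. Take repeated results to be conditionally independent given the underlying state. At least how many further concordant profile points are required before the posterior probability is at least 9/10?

Prior odds = 0.0009/0.9991 = 9/9991.
Bayes factor of the evidence already in hand = 20.
Odds after that evidence = (9/9991) × 20 = 180/9991.
Target odds = 0.9/0.1 = 9.
Need 1.5ⁿ ≥ 9 ÷ (180/9991) = 499.55.
1.5¹⁵ = 14348907/32768 falls short of 499.55 but 1.5¹⁶ = 43046721/65536 reaches it, so n = 16.

16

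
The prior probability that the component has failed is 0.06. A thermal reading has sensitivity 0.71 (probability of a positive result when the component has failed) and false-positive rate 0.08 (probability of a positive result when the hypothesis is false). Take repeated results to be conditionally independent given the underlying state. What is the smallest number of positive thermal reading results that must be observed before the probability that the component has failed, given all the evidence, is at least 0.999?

5

Prior odds = 0.06/0.94 = 3/47.
Likelihood ratio of a positive result = 0.71/0.08 = 8.875.
Target odds: 0.999 ÷ 0.001 = 999.
Need (3/47) × 8.875ⁿ ≥ 999, i.e. 8.875ⁿ ≥ 15651.
8.875⁴ = 25411681/4096 falls short of 15651 but 8.875⁵ ≈55060.7 reaches it, so n = 5.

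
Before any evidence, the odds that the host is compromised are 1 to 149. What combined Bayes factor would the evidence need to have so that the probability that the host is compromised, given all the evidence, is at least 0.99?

14751

Prior odds = 1/149.
Target odds = 0.99/0.01 = 99.
Required Bayes factor = 99 ÷ (1/149) = 14751.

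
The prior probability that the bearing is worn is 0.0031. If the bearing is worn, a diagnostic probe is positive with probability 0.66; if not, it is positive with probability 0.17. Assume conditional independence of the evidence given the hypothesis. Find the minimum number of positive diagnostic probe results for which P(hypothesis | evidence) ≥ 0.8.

6

Prior odds: 0.0031 ÷ 0.9969 = 31/9969.
Likelihood ratio of a positive = 0.66/0.17 = 66/17.
Target odds: 0.8 ÷ 0.2 = 4.
Need (31/9969) × (66/17)ⁿ ≥ 4, i.e. (66/17)ⁿ ≥ 39876/31.
(66/17)⁵ ≈882.013 falls short of 39876/31 but (66/17)⁶ ≈3424.29 reaches it, so n = 6.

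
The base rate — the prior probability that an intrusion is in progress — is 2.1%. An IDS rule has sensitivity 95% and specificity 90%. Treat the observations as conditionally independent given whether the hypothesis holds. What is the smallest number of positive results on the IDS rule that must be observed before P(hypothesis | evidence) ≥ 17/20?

Prior odds: 0.021 ÷ 0.979 = 21/979.
False-positive rate = 1 − 0.9 = 0.1; likelihood ratio of a positive = 0.95/0.1 = 9.5.
Target posterior odds = 0.85/0.15 = 17/3.
Need (21/979) × 9.5ⁿ ≥ 17/3, i.e. 9.5ⁿ ≥ 16643/63.
9.5² = 90.25 falls short of 16643/63 but 9.5³ = 857.375 reaches it, so n = 3.

3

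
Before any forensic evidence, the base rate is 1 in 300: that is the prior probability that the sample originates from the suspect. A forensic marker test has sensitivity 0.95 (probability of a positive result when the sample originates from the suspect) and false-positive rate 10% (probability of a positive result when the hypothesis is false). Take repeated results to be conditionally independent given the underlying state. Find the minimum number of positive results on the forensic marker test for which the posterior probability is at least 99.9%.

6

Prior odds = (1/300)/(299/300) = 1/299.
Likelihood ratio of a positive result = 0.95/0.1 = 9.5.
Target posterior odds = 0.999/0.001 = 999.
Require 9.5ⁿ ≥ 999 ÷ (1/299) = 298701.
9.5⁵ = 77378.09375 falls short of 298701 but 9.5⁶ = 47045881/64 reaches it, so n = 6.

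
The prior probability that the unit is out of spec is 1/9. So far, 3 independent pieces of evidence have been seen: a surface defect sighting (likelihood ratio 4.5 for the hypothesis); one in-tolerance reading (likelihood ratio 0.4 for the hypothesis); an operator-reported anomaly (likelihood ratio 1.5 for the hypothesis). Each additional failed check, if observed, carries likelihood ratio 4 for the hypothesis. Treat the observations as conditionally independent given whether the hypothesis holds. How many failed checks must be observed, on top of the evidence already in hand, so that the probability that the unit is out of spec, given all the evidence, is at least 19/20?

3

Prior odds = (1/9)/(8/9) = 0.125.
Combined Bayes factor of the evidence already in hand = 4.5 × 0.4 × 1.5 = 2.7.
Odds after that evidence = 0.125 × 2.7 = 0.3375.
Target odds = 0.95/0.05 = 19.
Need 4ⁿ ≥ 19 ÷ 0.3375 = 1520/27.
4² = 16 falls short of 1520/27 but 4³ = 64 reaches it, so n = 3.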